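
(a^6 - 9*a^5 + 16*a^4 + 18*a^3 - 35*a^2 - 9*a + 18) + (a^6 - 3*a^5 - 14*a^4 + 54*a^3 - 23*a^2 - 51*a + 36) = 2*a^6 - 12*a^5 + 2*a^4 + 72*a^3 - 58*a^2 - 60*a + 54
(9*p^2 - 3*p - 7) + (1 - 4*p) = 9*p^2 - 7*p - 6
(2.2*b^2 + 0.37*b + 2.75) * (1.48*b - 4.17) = 3.256*b^3 - 8.6264*b^2 + 2.5271*b - 11.4675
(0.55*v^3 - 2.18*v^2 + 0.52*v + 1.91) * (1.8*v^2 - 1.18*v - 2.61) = 0.99*v^5 - 4.573*v^4 + 2.0729*v^3 + 8.5142*v^2 - 3.611*v - 4.9851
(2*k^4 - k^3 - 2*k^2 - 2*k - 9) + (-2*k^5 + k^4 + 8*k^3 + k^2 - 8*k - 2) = -2*k^5 + 3*k^4 + 7*k^3 - k^2 - 10*k - 11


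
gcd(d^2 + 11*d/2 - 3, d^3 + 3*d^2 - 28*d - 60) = d + 6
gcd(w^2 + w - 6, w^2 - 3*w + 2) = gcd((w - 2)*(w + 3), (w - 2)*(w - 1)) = w - 2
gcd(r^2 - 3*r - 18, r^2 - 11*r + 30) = r - 6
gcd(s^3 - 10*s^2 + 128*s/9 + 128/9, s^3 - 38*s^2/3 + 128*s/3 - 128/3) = s^2 - 32*s/3 + 64/3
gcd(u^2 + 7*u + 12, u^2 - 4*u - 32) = u + 4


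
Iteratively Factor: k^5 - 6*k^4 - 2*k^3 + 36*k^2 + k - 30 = (k - 3)*(k^4 - 3*k^3 - 11*k^2 + 3*k + 10) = (k - 3)*(k + 2)*(k^3 - 5*k^2 - k + 5) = (k - 3)*(k - 1)*(k + 2)*(k^2 - 4*k - 5) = (k - 3)*(k - 1)*(k + 1)*(k + 2)*(k - 5)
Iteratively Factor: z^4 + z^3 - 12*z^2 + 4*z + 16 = (z + 1)*(z^3 - 12*z + 16) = (z - 2)*(z + 1)*(z^2 + 2*z - 8) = (z - 2)*(z + 1)*(z + 4)*(z - 2)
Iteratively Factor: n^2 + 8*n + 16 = (n + 4)*(n + 4)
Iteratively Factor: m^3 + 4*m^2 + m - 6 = (m - 1)*(m^2 + 5*m + 6) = (m - 1)*(m + 2)*(m + 3)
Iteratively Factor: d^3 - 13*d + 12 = (d - 3)*(d^2 + 3*d - 4) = (d - 3)*(d + 4)*(d - 1)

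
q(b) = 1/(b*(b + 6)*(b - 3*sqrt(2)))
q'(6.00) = -0.00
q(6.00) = 0.01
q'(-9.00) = 0.00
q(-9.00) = 0.00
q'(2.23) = 0.00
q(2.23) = -0.03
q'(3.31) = -0.02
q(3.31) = -0.03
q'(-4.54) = -0.00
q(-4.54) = 0.02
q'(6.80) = 0.00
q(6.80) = 0.00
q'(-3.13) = 0.00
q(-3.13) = 0.02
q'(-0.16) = 1.53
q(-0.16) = 0.24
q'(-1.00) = 0.04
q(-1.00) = 0.04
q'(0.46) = 0.18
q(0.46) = -0.09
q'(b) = -1/(b*(b + 6)*(b - 3*sqrt(2))^2) - 1/(b*(b + 6)^2*(b - 3*sqrt(2))) - 1/(b^2*(b + 6)*(b - 3*sqrt(2)))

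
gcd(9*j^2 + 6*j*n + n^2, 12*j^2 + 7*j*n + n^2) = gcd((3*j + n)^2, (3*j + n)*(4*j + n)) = 3*j + n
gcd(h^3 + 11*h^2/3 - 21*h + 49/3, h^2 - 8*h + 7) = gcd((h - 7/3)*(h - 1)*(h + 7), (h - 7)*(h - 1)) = h - 1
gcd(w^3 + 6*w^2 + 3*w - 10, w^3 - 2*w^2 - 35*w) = w + 5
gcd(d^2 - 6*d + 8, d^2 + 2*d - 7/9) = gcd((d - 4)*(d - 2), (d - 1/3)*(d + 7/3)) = 1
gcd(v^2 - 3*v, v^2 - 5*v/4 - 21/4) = v - 3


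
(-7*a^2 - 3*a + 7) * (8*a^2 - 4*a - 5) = -56*a^4 + 4*a^3 + 103*a^2 - 13*a - 35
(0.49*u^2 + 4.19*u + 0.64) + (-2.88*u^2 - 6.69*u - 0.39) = -2.39*u^2 - 2.5*u + 0.25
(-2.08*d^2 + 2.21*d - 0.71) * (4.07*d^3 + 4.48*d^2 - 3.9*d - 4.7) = -8.4656*d^5 - 0.323700000000001*d^4 + 15.1231*d^3 - 2.0238*d^2 - 7.618*d + 3.337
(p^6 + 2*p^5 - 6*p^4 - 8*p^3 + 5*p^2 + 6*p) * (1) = p^6 + 2*p^5 - 6*p^4 - 8*p^3 + 5*p^2 + 6*p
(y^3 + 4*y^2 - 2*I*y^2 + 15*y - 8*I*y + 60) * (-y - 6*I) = -y^4 - 4*y^3 - 4*I*y^3 - 27*y^2 - 16*I*y^2 - 108*y - 90*I*y - 360*I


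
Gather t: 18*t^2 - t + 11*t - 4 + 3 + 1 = 18*t^2 + 10*t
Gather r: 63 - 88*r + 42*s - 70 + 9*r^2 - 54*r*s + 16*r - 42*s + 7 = 9*r^2 + r*(-54*s - 72)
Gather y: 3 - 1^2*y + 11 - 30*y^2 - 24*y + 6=-30*y^2 - 25*y + 20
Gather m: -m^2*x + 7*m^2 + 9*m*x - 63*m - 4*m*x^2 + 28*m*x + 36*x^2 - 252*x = m^2*(7 - x) + m*(-4*x^2 + 37*x - 63) + 36*x^2 - 252*x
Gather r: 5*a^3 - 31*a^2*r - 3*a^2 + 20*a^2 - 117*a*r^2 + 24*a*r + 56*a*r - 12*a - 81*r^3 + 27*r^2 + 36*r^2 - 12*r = 5*a^3 + 17*a^2 - 12*a - 81*r^3 + r^2*(63 - 117*a) + r*(-31*a^2 + 80*a - 12)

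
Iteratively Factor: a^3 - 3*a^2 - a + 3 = (a - 1)*(a^2 - 2*a - 3) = (a - 1)*(a + 1)*(a - 3)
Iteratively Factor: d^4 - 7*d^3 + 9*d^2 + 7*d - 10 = (d - 2)*(d^3 - 5*d^2 - d + 5) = (d - 2)*(d + 1)*(d^2 - 6*d + 5) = (d - 2)*(d - 1)*(d + 1)*(d - 5)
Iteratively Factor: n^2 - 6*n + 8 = (n - 4)*(n - 2)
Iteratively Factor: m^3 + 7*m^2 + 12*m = (m)*(m^2 + 7*m + 12) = m*(m + 4)*(m + 3)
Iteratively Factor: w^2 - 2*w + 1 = (w - 1)*(w - 1)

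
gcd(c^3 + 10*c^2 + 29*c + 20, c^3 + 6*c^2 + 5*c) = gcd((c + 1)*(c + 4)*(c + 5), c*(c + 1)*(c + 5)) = c^2 + 6*c + 5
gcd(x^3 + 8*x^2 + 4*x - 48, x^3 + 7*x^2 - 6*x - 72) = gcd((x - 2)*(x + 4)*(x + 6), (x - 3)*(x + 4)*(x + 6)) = x^2 + 10*x + 24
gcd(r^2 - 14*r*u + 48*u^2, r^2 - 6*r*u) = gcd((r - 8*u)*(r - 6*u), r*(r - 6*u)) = r - 6*u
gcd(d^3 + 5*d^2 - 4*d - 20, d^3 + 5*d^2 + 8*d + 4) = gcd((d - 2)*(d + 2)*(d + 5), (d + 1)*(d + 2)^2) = d + 2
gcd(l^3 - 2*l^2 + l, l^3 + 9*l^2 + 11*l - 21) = l - 1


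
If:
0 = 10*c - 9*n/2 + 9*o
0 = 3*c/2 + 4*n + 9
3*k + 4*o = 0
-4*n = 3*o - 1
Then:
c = -642/259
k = -6508/2331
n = -342/259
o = 1627/777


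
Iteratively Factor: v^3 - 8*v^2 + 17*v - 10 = (v - 2)*(v^2 - 6*v + 5) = (v - 5)*(v - 2)*(v - 1)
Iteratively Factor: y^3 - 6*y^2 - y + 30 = (y + 2)*(y^2 - 8*y + 15) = (y - 3)*(y + 2)*(y - 5)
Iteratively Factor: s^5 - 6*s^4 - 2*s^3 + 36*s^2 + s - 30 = (s - 3)*(s^4 - 3*s^3 - 11*s^2 + 3*s + 10) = (s - 5)*(s - 3)*(s^3 + 2*s^2 - s - 2) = (s - 5)*(s - 3)*(s + 2)*(s^2 - 1) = (s - 5)*(s - 3)*(s + 1)*(s + 2)*(s - 1)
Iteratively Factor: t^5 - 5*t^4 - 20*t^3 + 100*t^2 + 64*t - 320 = (t + 4)*(t^4 - 9*t^3 + 16*t^2 + 36*t - 80) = (t - 5)*(t + 4)*(t^3 - 4*t^2 - 4*t + 16) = (t - 5)*(t + 2)*(t + 4)*(t^2 - 6*t + 8) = (t - 5)*(t - 4)*(t + 2)*(t + 4)*(t - 2)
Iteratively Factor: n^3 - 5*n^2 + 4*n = (n - 1)*(n^2 - 4*n) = (n - 4)*(n - 1)*(n)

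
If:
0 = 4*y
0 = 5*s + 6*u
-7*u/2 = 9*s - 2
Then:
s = 24/73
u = -20/73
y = 0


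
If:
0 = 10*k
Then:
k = 0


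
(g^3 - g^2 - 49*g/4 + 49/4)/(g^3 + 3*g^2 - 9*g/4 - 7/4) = (2*g - 7)/(2*g + 1)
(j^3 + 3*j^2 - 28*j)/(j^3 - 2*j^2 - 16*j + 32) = j*(j + 7)/(j^2 + 2*j - 8)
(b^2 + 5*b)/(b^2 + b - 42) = b*(b + 5)/(b^2 + b - 42)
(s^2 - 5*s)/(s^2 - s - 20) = s/(s + 4)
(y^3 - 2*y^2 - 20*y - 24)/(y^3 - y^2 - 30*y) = (y^2 + 4*y + 4)/(y*(y + 5))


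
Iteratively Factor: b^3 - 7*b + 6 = (b + 3)*(b^2 - 3*b + 2) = (b - 2)*(b + 3)*(b - 1)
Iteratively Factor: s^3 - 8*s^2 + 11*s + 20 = (s - 4)*(s^2 - 4*s - 5) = (s - 5)*(s - 4)*(s + 1)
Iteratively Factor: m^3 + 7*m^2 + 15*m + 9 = (m + 3)*(m^2 + 4*m + 3) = (m + 3)^2*(m + 1)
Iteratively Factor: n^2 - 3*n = (n)*(n - 3)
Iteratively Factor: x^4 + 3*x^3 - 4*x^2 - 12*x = (x)*(x^3 + 3*x^2 - 4*x - 12) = x*(x + 2)*(x^2 + x - 6) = x*(x - 2)*(x + 2)*(x + 3)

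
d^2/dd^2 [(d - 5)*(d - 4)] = 2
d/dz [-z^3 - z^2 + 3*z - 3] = -3*z^2 - 2*z + 3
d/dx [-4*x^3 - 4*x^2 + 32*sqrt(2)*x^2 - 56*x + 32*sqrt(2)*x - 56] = -12*x^2 - 8*x + 64*sqrt(2)*x - 56 + 32*sqrt(2)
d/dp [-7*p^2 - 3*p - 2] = -14*p - 3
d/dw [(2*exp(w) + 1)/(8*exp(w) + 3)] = -2*exp(w)/(8*exp(w) + 3)^2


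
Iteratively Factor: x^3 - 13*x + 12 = (x - 3)*(x^2 + 3*x - 4) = (x - 3)*(x - 1)*(x + 4)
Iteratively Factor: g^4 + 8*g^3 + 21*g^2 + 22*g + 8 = (g + 1)*(g^3 + 7*g^2 + 14*g + 8) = (g + 1)*(g + 2)*(g^2 + 5*g + 4) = (g + 1)*(g + 2)*(g + 4)*(g + 1)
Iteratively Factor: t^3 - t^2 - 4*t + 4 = (t + 2)*(t^2 - 3*t + 2) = (t - 2)*(t + 2)*(t - 1)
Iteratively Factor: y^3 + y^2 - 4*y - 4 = (y + 1)*(y^2 - 4) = (y - 2)*(y + 1)*(y + 2)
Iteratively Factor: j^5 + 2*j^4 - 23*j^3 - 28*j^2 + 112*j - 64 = (j - 4)*(j^4 + 6*j^3 + j^2 - 24*j + 16) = (j - 4)*(j + 4)*(j^3 + 2*j^2 - 7*j + 4) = (j - 4)*(j + 4)^2*(j^2 - 2*j + 1) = (j - 4)*(j - 1)*(j + 4)^2*(j - 1)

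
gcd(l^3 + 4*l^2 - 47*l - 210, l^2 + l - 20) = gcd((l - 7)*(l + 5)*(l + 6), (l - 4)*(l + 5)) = l + 5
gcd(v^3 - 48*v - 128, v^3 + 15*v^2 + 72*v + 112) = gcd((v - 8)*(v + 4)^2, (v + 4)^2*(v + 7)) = v^2 + 8*v + 16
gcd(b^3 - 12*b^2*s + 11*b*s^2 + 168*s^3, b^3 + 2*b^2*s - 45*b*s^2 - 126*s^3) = -b^2 + 4*b*s + 21*s^2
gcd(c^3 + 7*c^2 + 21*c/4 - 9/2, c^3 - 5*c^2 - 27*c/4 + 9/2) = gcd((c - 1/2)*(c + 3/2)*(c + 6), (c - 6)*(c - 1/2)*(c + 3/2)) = c^2 + c - 3/4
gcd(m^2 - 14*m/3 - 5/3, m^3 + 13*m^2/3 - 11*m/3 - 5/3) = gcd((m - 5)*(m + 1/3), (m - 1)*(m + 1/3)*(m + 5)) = m + 1/3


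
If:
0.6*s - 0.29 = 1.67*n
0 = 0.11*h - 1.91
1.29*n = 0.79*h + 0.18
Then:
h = 17.36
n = 10.77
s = 30.47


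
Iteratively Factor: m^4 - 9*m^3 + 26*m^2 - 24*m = (m - 4)*(m^3 - 5*m^2 + 6*m) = (m - 4)*(m - 2)*(m^2 - 3*m) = m*(m - 4)*(m - 2)*(m - 3)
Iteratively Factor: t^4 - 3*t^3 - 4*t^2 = (t - 4)*(t^3 + t^2) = (t - 4)*(t + 1)*(t^2) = t*(t - 4)*(t + 1)*(t)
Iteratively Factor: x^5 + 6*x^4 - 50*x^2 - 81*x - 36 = (x + 1)*(x^4 + 5*x^3 - 5*x^2 - 45*x - 36) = (x + 1)*(x + 4)*(x^3 + x^2 - 9*x - 9) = (x + 1)*(x + 3)*(x + 4)*(x^2 - 2*x - 3) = (x + 1)^2*(x + 3)*(x + 4)*(x - 3)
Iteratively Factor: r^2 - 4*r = (r)*(r - 4)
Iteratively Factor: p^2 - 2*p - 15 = (p - 5)*(p + 3)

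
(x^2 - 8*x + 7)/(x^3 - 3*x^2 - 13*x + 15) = (x - 7)/(x^2 - 2*x - 15)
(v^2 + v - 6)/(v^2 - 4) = (v + 3)/(v + 2)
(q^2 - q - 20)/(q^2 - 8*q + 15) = (q + 4)/(q - 3)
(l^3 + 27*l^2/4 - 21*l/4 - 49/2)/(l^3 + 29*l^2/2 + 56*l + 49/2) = (4*l^2 - l - 14)/(2*(2*l^2 + 15*l + 7))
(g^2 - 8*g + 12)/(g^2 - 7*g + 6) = (g - 2)/(g - 1)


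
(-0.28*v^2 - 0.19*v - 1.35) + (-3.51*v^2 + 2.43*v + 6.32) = -3.79*v^2 + 2.24*v + 4.97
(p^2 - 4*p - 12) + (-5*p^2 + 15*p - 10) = -4*p^2 + 11*p - 22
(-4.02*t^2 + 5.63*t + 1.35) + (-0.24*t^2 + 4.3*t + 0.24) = -4.26*t^2 + 9.93*t + 1.59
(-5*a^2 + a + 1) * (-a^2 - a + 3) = 5*a^4 + 4*a^3 - 17*a^2 + 2*a + 3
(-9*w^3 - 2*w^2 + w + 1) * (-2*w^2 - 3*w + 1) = 18*w^5 + 31*w^4 - 5*w^3 - 7*w^2 - 2*w + 1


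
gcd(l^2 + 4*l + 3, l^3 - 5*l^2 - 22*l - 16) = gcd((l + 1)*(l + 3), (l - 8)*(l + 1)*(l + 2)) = l + 1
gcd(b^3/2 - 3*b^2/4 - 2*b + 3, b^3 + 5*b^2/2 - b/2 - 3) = b + 2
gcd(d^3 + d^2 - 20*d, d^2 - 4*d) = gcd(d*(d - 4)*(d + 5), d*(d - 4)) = d^2 - 4*d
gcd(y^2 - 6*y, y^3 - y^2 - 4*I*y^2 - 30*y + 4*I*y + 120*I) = y - 6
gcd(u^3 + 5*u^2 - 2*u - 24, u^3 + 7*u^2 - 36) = u^2 + u - 6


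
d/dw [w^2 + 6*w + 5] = 2*w + 6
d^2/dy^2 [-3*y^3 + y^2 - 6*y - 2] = 2 - 18*y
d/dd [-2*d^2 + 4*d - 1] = 4 - 4*d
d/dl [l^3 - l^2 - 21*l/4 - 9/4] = 3*l^2 - 2*l - 21/4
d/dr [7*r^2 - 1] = 14*r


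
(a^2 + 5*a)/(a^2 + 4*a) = (a + 5)/(a + 4)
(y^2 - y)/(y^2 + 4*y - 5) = y/(y + 5)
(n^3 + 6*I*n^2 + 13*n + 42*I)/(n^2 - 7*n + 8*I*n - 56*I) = (n^3 + 6*I*n^2 + 13*n + 42*I)/(n^2 + n*(-7 + 8*I) - 56*I)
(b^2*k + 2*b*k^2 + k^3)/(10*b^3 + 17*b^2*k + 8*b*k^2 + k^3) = k*(b + k)/(10*b^2 + 7*b*k + k^2)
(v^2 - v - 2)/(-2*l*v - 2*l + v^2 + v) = (v - 2)/(-2*l + v)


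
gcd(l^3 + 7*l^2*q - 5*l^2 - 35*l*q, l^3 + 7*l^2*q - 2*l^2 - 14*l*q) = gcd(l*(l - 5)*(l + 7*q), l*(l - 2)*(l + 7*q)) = l^2 + 7*l*q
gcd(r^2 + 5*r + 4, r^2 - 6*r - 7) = r + 1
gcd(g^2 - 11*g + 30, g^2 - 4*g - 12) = g - 6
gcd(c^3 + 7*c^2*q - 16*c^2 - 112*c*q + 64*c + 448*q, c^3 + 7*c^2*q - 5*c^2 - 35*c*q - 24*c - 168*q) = c^2 + 7*c*q - 8*c - 56*q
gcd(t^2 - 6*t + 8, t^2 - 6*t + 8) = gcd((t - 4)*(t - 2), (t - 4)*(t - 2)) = t^2 - 6*t + 8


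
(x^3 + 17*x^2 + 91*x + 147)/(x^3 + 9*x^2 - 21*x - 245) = (x + 3)/(x - 5)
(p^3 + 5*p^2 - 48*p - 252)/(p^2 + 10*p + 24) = (p^2 - p - 42)/(p + 4)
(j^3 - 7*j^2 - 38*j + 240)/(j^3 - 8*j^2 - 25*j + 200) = (j + 6)/(j + 5)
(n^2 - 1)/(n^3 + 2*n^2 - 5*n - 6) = (n - 1)/(n^2 + n - 6)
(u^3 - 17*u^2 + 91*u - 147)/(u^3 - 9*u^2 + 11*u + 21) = (u - 7)/(u + 1)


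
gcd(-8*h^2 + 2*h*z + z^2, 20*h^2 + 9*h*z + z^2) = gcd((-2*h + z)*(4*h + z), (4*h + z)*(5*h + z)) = 4*h + z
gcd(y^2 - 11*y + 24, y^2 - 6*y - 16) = y - 8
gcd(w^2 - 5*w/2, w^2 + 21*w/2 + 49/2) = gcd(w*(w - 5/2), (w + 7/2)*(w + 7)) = 1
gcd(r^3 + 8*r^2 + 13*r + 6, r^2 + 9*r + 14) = 1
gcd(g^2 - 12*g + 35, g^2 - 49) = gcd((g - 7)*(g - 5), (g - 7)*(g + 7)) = g - 7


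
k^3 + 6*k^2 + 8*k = k*(k + 2)*(k + 4)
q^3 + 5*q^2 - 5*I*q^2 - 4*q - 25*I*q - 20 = (q + 5)*(q - 4*I)*(q - I)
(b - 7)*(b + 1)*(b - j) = b^3 - b^2*j - 6*b^2 + 6*b*j - 7*b + 7*j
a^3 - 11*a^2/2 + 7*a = a*(a - 7/2)*(a - 2)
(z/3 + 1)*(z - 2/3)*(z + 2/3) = z^3/3 + z^2 - 4*z/27 - 4/9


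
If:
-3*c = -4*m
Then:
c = 4*m/3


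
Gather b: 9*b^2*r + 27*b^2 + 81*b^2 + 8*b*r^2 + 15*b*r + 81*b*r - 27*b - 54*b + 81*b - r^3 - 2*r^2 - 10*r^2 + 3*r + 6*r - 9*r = b^2*(9*r + 108) + b*(8*r^2 + 96*r) - r^3 - 12*r^2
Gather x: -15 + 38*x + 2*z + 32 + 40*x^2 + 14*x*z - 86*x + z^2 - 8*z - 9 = 40*x^2 + x*(14*z - 48) + z^2 - 6*z + 8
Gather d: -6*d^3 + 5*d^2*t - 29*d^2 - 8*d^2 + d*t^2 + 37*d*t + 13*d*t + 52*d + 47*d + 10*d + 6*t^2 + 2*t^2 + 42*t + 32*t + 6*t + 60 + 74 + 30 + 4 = -6*d^3 + d^2*(5*t - 37) + d*(t^2 + 50*t + 109) + 8*t^2 + 80*t + 168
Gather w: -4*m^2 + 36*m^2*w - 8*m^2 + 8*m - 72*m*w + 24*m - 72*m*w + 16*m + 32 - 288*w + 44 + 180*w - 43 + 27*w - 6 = -12*m^2 + 48*m + w*(36*m^2 - 144*m - 81) + 27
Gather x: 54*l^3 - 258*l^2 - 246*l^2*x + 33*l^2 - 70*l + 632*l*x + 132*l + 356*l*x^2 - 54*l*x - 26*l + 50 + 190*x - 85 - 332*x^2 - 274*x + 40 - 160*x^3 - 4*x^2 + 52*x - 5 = 54*l^3 - 225*l^2 + 36*l - 160*x^3 + x^2*(356*l - 336) + x*(-246*l^2 + 578*l - 32)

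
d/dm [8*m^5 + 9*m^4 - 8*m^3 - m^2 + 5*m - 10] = 40*m^4 + 36*m^3 - 24*m^2 - 2*m + 5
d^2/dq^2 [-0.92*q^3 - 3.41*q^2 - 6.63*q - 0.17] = -5.52*q - 6.82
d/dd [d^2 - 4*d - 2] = 2*d - 4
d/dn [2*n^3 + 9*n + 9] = 6*n^2 + 9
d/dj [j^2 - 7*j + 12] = 2*j - 7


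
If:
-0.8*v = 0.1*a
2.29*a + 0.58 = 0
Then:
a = -0.25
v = 0.03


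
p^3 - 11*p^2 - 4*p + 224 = (p - 8)*(p - 7)*(p + 4)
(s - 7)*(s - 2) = s^2 - 9*s + 14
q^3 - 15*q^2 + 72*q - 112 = (q - 7)*(q - 4)^2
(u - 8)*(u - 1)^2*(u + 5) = u^4 - 5*u^3 - 33*u^2 + 77*u - 40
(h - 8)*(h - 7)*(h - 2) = h^3 - 17*h^2 + 86*h - 112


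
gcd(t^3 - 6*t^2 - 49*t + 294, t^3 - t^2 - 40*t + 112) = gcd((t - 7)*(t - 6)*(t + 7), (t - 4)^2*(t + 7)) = t + 7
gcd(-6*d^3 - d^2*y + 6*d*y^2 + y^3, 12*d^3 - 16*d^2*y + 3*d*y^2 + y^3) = -6*d^2 + 5*d*y + y^2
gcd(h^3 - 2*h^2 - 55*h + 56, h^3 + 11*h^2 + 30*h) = 1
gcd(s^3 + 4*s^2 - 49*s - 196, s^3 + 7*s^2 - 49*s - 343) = s^2 - 49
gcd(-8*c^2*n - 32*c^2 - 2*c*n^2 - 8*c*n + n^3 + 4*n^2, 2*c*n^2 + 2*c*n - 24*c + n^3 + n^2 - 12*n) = 2*c*n + 8*c + n^2 + 4*n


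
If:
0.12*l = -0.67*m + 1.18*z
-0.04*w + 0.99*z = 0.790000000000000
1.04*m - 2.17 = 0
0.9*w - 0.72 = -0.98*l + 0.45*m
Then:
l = -2.14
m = 2.09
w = 4.18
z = 0.97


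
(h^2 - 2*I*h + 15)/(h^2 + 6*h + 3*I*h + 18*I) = (h - 5*I)/(h + 6)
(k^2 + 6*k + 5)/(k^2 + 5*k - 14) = (k^2 + 6*k + 5)/(k^2 + 5*k - 14)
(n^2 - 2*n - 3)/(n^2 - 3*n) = (n + 1)/n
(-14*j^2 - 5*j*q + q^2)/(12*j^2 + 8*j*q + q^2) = (-7*j + q)/(6*j + q)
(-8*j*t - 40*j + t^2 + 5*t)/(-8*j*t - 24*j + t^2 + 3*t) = (t + 5)/(t + 3)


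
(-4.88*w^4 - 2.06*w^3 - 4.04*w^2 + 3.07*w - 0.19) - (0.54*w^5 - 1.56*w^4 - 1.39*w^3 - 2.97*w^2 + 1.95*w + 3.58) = -0.54*w^5 - 3.32*w^4 - 0.67*w^3 - 1.07*w^2 + 1.12*w - 3.77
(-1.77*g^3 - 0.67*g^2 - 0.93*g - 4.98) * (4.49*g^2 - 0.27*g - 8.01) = -7.9473*g^5 - 2.5304*g^4 + 10.1829*g^3 - 16.7424*g^2 + 8.7939*g + 39.8898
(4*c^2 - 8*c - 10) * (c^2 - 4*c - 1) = 4*c^4 - 24*c^3 + 18*c^2 + 48*c + 10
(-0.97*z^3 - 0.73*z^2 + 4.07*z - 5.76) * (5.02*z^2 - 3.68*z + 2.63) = -4.8694*z^5 - 0.0949999999999998*z^4 + 20.5667*z^3 - 45.8127*z^2 + 31.9009*z - 15.1488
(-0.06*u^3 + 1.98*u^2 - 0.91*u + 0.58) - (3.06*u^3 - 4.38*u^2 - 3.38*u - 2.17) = -3.12*u^3 + 6.36*u^2 + 2.47*u + 2.75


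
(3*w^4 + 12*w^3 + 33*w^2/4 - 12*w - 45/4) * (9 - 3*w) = -9*w^5 - 9*w^4 + 333*w^3/4 + 441*w^2/4 - 297*w/4 - 405/4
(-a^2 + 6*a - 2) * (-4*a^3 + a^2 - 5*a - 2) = 4*a^5 - 25*a^4 + 19*a^3 - 30*a^2 - 2*a + 4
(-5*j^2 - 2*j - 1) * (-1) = 5*j^2 + 2*j + 1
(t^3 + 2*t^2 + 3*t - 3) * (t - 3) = t^4 - t^3 - 3*t^2 - 12*t + 9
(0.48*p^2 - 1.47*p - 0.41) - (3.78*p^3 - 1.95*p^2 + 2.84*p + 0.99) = -3.78*p^3 + 2.43*p^2 - 4.31*p - 1.4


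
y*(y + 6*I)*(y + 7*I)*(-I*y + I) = -I*y^4 + 13*y^3 + I*y^3 - 13*y^2 + 42*I*y^2 - 42*I*y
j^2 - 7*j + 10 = (j - 5)*(j - 2)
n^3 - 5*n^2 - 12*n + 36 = (n - 6)*(n - 2)*(n + 3)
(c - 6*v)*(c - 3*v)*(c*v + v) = c^3*v - 9*c^2*v^2 + c^2*v + 18*c*v^3 - 9*c*v^2 + 18*v^3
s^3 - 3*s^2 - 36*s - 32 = (s - 8)*(s + 1)*(s + 4)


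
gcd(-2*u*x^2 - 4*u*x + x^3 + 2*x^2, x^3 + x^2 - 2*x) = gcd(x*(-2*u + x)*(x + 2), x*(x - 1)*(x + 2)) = x^2 + 2*x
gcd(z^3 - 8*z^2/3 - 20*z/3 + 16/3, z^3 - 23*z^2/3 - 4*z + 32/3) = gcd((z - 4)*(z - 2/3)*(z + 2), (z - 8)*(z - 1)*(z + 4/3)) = 1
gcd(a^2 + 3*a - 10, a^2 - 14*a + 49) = 1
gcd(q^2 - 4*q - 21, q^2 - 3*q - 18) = q + 3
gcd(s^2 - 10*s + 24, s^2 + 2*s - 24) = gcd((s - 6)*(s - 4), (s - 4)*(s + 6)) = s - 4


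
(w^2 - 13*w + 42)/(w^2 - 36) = (w - 7)/(w + 6)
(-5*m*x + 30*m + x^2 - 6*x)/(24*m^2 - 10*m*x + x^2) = (-5*m*x + 30*m + x^2 - 6*x)/(24*m^2 - 10*m*x + x^2)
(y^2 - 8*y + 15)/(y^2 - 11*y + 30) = (y - 3)/(y - 6)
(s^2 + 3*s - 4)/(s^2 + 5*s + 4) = (s - 1)/(s + 1)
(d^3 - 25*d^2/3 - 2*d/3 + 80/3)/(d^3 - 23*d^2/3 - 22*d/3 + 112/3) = (3*d + 5)/(3*d + 7)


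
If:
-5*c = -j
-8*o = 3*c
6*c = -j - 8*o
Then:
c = 0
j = 0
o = 0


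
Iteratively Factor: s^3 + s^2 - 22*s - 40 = (s - 5)*(s^2 + 6*s + 8) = (s - 5)*(s + 4)*(s + 2)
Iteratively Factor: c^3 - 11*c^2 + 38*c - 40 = (c - 2)*(c^2 - 9*c + 20) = (c - 5)*(c - 2)*(c - 4)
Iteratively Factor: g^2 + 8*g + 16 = (g + 4)*(g + 4)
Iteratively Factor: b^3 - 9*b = (b - 3)*(b^2 + 3*b) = b*(b - 3)*(b + 3)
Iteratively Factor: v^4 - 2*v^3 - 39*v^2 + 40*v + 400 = (v + 4)*(v^3 - 6*v^2 - 15*v + 100) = (v - 5)*(v + 4)*(v^2 - v - 20) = (v - 5)^2*(v + 4)*(v + 4)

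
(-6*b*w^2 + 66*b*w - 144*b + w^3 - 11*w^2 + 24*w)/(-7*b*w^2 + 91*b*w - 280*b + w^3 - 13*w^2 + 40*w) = (-6*b*w + 18*b + w^2 - 3*w)/(-7*b*w + 35*b + w^2 - 5*w)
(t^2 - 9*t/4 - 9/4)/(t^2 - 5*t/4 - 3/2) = (t - 3)/(t - 2)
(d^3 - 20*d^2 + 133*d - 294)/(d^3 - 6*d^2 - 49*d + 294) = (d - 7)/(d + 7)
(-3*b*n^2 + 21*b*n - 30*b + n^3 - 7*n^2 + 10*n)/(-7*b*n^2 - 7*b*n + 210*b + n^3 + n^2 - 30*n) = (3*b*n - 6*b - n^2 + 2*n)/(7*b*n + 42*b - n^2 - 6*n)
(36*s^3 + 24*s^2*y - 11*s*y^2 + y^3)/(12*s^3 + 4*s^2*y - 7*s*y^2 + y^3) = (-6*s + y)/(-2*s + y)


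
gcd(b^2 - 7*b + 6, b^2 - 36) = b - 6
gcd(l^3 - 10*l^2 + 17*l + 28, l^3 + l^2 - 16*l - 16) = l^2 - 3*l - 4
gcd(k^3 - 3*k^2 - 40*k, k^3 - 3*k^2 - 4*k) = k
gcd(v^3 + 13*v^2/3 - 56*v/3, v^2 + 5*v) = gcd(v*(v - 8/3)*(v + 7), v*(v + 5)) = v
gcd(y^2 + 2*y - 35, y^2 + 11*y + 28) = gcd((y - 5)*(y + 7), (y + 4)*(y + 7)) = y + 7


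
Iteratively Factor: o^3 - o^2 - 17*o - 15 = (o + 1)*(o^2 - 2*o - 15) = (o - 5)*(o + 1)*(o + 3)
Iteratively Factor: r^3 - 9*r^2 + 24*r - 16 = (r - 1)*(r^2 - 8*r + 16) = (r - 4)*(r - 1)*(r - 4)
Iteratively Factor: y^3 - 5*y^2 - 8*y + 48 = (y - 4)*(y^2 - y - 12) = (y - 4)^2*(y + 3)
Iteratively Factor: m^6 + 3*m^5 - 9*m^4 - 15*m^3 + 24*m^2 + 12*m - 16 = (m - 2)*(m^5 + 5*m^4 + m^3 - 13*m^2 - 2*m + 8) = (m - 2)*(m + 2)*(m^4 + 3*m^3 - 5*m^2 - 3*m + 4) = (m - 2)*(m - 1)*(m + 2)*(m^3 + 4*m^2 - m - 4) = (m - 2)*(m - 1)*(m + 2)*(m + 4)*(m^2 - 1) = (m - 2)*(m - 1)^2*(m + 2)*(m + 4)*(m + 1)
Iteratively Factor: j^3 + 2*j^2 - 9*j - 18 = (j - 3)*(j^2 + 5*j + 6) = (j - 3)*(j + 3)*(j + 2)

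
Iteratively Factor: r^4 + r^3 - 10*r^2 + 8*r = (r + 4)*(r^3 - 3*r^2 + 2*r) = (r - 1)*(r + 4)*(r^2 - 2*r) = (r - 2)*(r - 1)*(r + 4)*(r)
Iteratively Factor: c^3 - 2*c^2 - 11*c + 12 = (c - 4)*(c^2 + 2*c - 3) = (c - 4)*(c - 1)*(c + 3)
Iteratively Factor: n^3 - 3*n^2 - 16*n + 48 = (n - 3)*(n^2 - 16) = (n - 3)*(n + 4)*(n - 4)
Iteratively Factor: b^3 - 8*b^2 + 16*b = (b)*(b^2 - 8*b + 16) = b*(b - 4)*(b - 4)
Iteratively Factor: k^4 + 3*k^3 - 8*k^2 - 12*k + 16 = (k + 2)*(k^3 + k^2 - 10*k + 8) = (k - 2)*(k + 2)*(k^2 + 3*k - 4) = (k - 2)*(k + 2)*(k + 4)*(k - 1)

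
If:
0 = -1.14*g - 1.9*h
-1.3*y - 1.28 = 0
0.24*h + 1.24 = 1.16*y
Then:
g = 16.54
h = -9.93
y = -0.98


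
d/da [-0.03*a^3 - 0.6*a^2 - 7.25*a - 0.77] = -0.09*a^2 - 1.2*a - 7.25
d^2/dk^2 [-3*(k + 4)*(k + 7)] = -6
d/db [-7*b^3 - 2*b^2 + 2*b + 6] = -21*b^2 - 4*b + 2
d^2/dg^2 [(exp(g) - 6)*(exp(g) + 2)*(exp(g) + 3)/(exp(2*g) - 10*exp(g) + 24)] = (exp(3*g) - 12*exp(2*g) + 90*exp(g) + 104)*exp(g)/(exp(3*g) - 12*exp(2*g) + 48*exp(g) - 64)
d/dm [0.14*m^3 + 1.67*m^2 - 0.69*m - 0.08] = 0.42*m^2 + 3.34*m - 0.69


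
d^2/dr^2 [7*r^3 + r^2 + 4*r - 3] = 42*r + 2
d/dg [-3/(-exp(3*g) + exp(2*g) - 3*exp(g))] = 3*(-3*exp(2*g) + 2*exp(g) - 3)*exp(-g)/(exp(2*g) - exp(g) + 3)^2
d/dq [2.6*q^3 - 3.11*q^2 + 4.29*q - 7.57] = 7.8*q^2 - 6.22*q + 4.29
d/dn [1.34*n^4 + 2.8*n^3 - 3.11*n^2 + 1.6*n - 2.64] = 5.36*n^3 + 8.4*n^2 - 6.22*n + 1.6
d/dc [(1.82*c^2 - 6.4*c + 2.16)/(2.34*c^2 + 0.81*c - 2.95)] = (16.4502*c^2 - 20.8468*c + 17.1304)/(5.4756*c^4 + 3.7908*c^3 - 13.1499*c^2 - 4.779*c + 8.7025)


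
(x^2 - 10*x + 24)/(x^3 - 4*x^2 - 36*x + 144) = 1/(x + 6)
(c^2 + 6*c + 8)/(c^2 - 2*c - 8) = (c + 4)/(c - 4)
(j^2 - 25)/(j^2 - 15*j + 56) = (j^2 - 25)/(j^2 - 15*j + 56)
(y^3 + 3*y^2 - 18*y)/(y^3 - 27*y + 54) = y/(y - 3)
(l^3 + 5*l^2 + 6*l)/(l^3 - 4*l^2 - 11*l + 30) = l*(l + 2)/(l^2 - 7*l + 10)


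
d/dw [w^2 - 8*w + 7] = 2*w - 8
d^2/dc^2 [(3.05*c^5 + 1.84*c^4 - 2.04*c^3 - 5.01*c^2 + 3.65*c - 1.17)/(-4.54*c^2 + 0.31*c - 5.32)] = (-377.19228*c^7 - 7.16956799999997*c^6 - 1313.968284*c^5 - 116.806056*c^4 - 1912.40782*c^3 - 1226.442936*c^2 + 865.487748*c + 215.25821)/(93.576664*c^6 - 19.168788*c^5 + 330.270018*c^4 - 44.953999*c^3 + 387.012444*c^2 - 26.321232*c + 150.568768)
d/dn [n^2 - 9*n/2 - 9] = 2*n - 9/2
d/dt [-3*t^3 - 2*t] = -9*t^2 - 2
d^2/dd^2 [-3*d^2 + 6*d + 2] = -6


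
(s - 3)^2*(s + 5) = s^3 - s^2 - 21*s + 45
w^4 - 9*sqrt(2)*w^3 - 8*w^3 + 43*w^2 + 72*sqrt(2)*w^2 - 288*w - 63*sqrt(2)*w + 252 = (w - 7)*(w - 1)*(w - 6*sqrt(2))*(w - 3*sqrt(2))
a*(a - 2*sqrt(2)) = a^2 - 2*sqrt(2)*a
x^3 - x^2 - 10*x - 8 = (x - 4)*(x + 1)*(x + 2)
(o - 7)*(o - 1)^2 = o^3 - 9*o^2 + 15*o - 7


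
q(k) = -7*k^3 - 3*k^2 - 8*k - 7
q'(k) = -21*k^2 - 6*k - 8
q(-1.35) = 15.56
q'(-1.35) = -38.17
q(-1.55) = 24.26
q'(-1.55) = -49.15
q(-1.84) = 41.17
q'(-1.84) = -68.06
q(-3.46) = 274.72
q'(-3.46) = -238.64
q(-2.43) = 95.17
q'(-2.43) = -117.42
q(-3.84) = 375.84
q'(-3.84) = -294.62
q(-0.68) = -0.75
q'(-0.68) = -13.63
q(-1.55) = 24.26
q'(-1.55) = -49.15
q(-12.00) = 11753.00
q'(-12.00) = -2960.00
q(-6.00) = 1445.00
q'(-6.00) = -728.00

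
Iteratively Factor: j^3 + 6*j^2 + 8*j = (j + 4)*(j^2 + 2*j) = j*(j + 4)*(j + 2)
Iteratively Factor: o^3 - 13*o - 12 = (o - 4)*(o^2 + 4*o + 3) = (o - 4)*(o + 3)*(o + 1)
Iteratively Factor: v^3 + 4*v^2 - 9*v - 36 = (v - 3)*(v^2 + 7*v + 12) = (v - 3)*(v + 4)*(v + 3)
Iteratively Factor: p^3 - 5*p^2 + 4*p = (p - 1)*(p^2 - 4*p) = (p - 4)*(p - 1)*(p)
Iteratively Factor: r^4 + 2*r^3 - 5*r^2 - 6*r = (r + 3)*(r^3 - r^2 - 2*r) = r*(r + 3)*(r^2 - r - 2) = r*(r - 2)*(r + 3)*(r + 1)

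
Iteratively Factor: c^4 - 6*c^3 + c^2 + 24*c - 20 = (c - 1)*(c^3 - 5*c^2 - 4*c + 20) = (c - 5)*(c - 1)*(c^2 - 4) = (c - 5)*(c - 2)*(c - 1)*(c + 2)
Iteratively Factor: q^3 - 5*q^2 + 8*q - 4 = (q - 2)*(q^2 - 3*q + 2) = (q - 2)*(q - 1)*(q - 2)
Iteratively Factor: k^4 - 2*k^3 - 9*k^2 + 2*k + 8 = (k + 2)*(k^3 - 4*k^2 - k + 4) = (k + 1)*(k + 2)*(k^2 - 5*k + 4) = (k - 4)*(k + 1)*(k + 2)*(k - 1)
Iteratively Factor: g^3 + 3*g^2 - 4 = (g - 1)*(g^2 + 4*g + 4) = (g - 1)*(g + 2)*(g + 2)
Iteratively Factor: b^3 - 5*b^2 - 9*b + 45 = (b + 3)*(b^2 - 8*b + 15) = (b - 3)*(b + 3)*(b - 5)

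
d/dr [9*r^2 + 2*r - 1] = 18*r + 2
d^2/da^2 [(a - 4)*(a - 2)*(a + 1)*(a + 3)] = 12*a^2 - 12*a - 26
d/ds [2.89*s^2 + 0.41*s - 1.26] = 5.78*s + 0.41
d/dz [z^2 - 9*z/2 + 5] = 2*z - 9/2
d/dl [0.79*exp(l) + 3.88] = 0.79*exp(l)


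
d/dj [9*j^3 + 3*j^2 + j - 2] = 27*j^2 + 6*j + 1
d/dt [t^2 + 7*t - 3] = 2*t + 7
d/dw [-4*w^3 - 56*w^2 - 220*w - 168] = -12*w^2 - 112*w - 220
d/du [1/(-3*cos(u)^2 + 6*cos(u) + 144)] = 2*(1 - cos(u))*sin(u)/(3*(sin(u)^2 + 2*cos(u) + 47)^2)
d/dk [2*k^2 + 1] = 4*k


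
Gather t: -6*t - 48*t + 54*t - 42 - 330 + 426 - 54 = 0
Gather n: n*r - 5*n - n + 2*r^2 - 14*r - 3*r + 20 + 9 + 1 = n*(r - 6) + 2*r^2 - 17*r + 30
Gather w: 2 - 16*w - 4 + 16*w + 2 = 0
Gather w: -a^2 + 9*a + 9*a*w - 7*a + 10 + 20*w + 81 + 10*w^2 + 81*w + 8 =-a^2 + 2*a + 10*w^2 + w*(9*a + 101) + 99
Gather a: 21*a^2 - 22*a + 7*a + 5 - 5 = 21*a^2 - 15*a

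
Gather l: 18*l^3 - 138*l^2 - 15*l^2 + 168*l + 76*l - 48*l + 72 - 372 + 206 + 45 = 18*l^3 - 153*l^2 + 196*l - 49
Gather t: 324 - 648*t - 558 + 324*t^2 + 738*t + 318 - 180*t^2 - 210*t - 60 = 144*t^2 - 120*t + 24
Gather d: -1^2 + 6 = 5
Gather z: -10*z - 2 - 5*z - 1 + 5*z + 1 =-10*z - 2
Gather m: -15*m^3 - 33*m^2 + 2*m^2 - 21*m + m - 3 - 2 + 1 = -15*m^3 - 31*m^2 - 20*m - 4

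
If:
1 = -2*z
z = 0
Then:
No Solution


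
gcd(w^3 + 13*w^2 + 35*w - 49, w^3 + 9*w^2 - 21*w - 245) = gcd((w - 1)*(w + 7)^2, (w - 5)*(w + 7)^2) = w^2 + 14*w + 49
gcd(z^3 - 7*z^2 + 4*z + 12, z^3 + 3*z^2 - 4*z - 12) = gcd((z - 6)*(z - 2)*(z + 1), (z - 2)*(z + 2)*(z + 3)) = z - 2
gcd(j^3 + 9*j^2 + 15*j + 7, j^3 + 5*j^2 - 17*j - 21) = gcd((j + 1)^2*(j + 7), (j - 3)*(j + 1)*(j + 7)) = j^2 + 8*j + 7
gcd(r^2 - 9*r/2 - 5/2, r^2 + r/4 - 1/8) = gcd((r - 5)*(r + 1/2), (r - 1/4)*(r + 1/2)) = r + 1/2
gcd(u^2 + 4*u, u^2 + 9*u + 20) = u + 4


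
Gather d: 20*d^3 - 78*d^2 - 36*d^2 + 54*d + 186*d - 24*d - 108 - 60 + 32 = 20*d^3 - 114*d^2 + 216*d - 136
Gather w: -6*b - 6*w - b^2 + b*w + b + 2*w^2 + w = -b^2 - 5*b + 2*w^2 + w*(b - 5)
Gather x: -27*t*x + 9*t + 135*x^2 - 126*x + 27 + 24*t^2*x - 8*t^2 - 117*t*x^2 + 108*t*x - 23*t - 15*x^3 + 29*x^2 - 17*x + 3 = -8*t^2 - 14*t - 15*x^3 + x^2*(164 - 117*t) + x*(24*t^2 + 81*t - 143) + 30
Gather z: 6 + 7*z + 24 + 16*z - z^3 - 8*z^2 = -z^3 - 8*z^2 + 23*z + 30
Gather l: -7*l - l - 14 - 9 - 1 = -8*l - 24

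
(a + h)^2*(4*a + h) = 4*a^3 + 9*a^2*h + 6*a*h^2 + h^3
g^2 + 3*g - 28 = (g - 4)*(g + 7)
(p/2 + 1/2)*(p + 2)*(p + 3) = p^3/2 + 3*p^2 + 11*p/2 + 3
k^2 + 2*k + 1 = (k + 1)^2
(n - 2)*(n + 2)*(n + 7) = n^3 + 7*n^2 - 4*n - 28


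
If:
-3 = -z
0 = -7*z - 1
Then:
No Solution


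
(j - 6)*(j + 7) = j^2 + j - 42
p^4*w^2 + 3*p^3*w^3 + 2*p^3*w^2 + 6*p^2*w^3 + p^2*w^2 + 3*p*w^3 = p*(p + 3*w)*(p*w + w)^2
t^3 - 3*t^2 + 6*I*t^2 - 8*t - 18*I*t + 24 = (t - 3)*(t + 2*I)*(t + 4*I)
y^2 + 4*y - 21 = (y - 3)*(y + 7)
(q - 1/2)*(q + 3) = q^2 + 5*q/2 - 3/2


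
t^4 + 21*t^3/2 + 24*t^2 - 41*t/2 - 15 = (t - 1)*(t + 1/2)*(t + 5)*(t + 6)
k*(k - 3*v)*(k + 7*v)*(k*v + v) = k^4*v + 4*k^3*v^2 + k^3*v - 21*k^2*v^3 + 4*k^2*v^2 - 21*k*v^3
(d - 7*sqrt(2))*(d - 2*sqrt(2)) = d^2 - 9*sqrt(2)*d + 28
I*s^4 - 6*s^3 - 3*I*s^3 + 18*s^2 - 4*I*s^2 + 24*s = s*(s - 4)*(s + 6*I)*(I*s + I)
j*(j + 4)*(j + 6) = j^3 + 10*j^2 + 24*j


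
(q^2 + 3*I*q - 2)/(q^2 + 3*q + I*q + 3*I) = (q + 2*I)/(q + 3)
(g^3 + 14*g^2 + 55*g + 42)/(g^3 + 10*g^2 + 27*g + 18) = (g + 7)/(g + 3)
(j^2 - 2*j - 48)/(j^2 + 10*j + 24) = (j - 8)/(j + 4)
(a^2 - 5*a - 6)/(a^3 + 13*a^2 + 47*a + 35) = (a - 6)/(a^2 + 12*a + 35)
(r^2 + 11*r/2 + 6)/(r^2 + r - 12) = (r + 3/2)/(r - 3)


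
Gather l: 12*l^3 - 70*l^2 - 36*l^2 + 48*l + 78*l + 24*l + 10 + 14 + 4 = 12*l^3 - 106*l^2 + 150*l + 28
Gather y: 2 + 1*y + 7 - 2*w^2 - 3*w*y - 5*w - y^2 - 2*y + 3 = -2*w^2 - 5*w - y^2 + y*(-3*w - 1) + 12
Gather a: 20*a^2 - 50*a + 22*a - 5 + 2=20*a^2 - 28*a - 3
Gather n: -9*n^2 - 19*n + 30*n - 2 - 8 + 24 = -9*n^2 + 11*n + 14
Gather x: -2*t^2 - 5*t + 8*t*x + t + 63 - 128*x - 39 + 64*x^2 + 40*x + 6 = -2*t^2 - 4*t + 64*x^2 + x*(8*t - 88) + 30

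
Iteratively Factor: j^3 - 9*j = (j)*(j^2 - 9) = j*(j + 3)*(j - 3)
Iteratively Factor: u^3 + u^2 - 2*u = (u + 2)*(u^2 - u) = (u - 1)*(u + 2)*(u)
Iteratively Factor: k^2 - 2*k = (k)*(k - 2)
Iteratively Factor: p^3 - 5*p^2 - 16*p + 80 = (p - 5)*(p^2 - 16) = (p - 5)*(p - 4)*(p + 4)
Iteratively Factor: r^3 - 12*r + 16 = (r + 4)*(r^2 - 4*r + 4) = (r - 2)*(r + 4)*(r - 2)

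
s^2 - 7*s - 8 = (s - 8)*(s + 1)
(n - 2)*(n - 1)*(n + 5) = n^3 + 2*n^2 - 13*n + 10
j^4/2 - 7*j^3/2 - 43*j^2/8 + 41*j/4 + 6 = (j/2 + 1)*(j - 8)*(j - 3/2)*(j + 1/2)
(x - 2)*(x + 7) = x^2 + 5*x - 14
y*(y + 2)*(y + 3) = y^3 + 5*y^2 + 6*y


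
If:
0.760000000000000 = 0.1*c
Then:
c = 7.60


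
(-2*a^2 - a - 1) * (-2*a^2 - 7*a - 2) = 4*a^4 + 16*a^3 + 13*a^2 + 9*a + 2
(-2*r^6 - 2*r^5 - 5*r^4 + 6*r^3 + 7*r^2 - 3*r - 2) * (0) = 0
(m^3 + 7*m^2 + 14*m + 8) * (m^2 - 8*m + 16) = m^5 - m^4 - 26*m^3 + 8*m^2 + 160*m + 128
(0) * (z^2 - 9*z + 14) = 0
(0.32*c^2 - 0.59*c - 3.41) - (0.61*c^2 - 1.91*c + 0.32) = -0.29*c^2 + 1.32*c - 3.73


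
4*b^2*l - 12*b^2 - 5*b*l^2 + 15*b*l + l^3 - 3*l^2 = (-4*b + l)*(-b + l)*(l - 3)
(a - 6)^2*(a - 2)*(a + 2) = a^4 - 12*a^3 + 32*a^2 + 48*a - 144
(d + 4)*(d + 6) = d^2 + 10*d + 24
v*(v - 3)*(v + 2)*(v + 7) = v^4 + 6*v^3 - 13*v^2 - 42*v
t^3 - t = t*(t - 1)*(t + 1)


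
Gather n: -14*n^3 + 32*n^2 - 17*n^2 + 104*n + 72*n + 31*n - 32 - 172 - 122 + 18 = -14*n^3 + 15*n^2 + 207*n - 308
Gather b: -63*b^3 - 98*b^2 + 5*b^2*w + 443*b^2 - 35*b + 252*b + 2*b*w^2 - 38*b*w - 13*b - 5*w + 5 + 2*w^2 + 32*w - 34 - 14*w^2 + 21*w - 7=-63*b^3 + b^2*(5*w + 345) + b*(2*w^2 - 38*w + 204) - 12*w^2 + 48*w - 36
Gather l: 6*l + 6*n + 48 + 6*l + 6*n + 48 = 12*l + 12*n + 96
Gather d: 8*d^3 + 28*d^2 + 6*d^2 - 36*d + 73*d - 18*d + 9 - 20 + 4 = 8*d^3 + 34*d^2 + 19*d - 7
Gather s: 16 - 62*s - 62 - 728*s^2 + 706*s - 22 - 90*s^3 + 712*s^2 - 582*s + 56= -90*s^3 - 16*s^2 + 62*s - 12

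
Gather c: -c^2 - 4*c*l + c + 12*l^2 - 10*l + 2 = -c^2 + c*(1 - 4*l) + 12*l^2 - 10*l + 2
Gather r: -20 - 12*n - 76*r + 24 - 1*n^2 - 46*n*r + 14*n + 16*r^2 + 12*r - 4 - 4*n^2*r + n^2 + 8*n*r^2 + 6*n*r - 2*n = r^2*(8*n + 16) + r*(-4*n^2 - 40*n - 64)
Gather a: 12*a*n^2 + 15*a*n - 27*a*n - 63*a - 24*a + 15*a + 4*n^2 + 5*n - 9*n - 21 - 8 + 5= a*(12*n^2 - 12*n - 72) + 4*n^2 - 4*n - 24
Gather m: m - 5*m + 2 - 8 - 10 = -4*m - 16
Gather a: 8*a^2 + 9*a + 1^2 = 8*a^2 + 9*a + 1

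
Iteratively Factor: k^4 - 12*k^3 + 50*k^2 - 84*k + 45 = (k - 5)*(k^3 - 7*k^2 + 15*k - 9) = (k - 5)*(k - 3)*(k^2 - 4*k + 3) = (k - 5)*(k - 3)*(k - 1)*(k - 3)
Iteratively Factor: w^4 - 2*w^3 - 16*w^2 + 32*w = (w - 4)*(w^3 + 2*w^2 - 8*w) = (w - 4)*(w - 2)*(w^2 + 4*w) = (w - 4)*(w - 2)*(w + 4)*(w)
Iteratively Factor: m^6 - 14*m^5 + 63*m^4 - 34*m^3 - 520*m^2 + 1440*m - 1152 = (m + 3)*(m^5 - 17*m^4 + 114*m^3 - 376*m^2 + 608*m - 384) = (m - 2)*(m + 3)*(m^4 - 15*m^3 + 84*m^2 - 208*m + 192) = (m - 4)*(m - 2)*(m + 3)*(m^3 - 11*m^2 + 40*m - 48) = (m - 4)^2*(m - 2)*(m + 3)*(m^2 - 7*m + 12) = (m - 4)^3*(m - 2)*(m + 3)*(m - 3)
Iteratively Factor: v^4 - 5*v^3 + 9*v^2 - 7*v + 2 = (v - 1)*(v^3 - 4*v^2 + 5*v - 2) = (v - 2)*(v - 1)*(v^2 - 2*v + 1) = (v - 2)*(v - 1)^2*(v - 1)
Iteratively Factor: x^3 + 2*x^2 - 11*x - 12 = (x + 1)*(x^2 + x - 12) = (x - 3)*(x + 1)*(x + 4)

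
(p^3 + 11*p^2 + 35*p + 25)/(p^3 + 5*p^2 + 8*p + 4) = (p^2 + 10*p + 25)/(p^2 + 4*p + 4)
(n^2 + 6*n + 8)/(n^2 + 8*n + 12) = (n + 4)/(n + 6)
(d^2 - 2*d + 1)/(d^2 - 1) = (d - 1)/(d + 1)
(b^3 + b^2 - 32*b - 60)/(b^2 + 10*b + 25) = (b^2 - 4*b - 12)/(b + 5)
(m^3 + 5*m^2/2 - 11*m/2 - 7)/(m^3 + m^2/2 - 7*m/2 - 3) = (2*m + 7)/(2*m + 3)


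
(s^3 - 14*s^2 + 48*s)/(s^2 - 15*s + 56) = s*(s - 6)/(s - 7)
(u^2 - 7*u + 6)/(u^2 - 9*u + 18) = (u - 1)/(u - 3)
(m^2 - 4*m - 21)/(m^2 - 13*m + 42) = (m + 3)/(m - 6)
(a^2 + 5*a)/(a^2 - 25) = a/(a - 5)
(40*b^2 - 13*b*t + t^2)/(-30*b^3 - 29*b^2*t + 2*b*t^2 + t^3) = (-8*b + t)/(6*b^2 + 7*b*t + t^2)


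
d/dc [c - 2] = 1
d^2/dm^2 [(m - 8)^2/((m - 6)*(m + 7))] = 2*(-17*m^3 + 318*m^2 - 1824*m + 3844)/(m^6 + 3*m^5 - 123*m^4 - 251*m^3 + 5166*m^2 + 5292*m - 74088)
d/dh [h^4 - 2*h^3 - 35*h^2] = 2*h*(2*h^2 - 3*h - 35)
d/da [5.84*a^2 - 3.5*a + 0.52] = 11.68*a - 3.5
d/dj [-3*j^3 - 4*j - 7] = -9*j^2 - 4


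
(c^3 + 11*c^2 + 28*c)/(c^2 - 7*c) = (c^2 + 11*c + 28)/(c - 7)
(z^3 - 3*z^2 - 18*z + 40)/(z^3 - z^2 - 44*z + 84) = (z^2 - z - 20)/(z^2 + z - 42)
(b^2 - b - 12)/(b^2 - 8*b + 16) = (b + 3)/(b - 4)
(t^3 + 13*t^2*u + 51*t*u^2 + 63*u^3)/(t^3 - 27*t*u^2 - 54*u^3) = (t + 7*u)/(t - 6*u)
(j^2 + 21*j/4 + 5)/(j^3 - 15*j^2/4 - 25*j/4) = (j + 4)/(j*(j - 5))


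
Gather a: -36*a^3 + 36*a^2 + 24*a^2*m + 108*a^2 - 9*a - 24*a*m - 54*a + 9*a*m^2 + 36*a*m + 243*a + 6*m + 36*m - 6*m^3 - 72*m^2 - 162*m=-36*a^3 + a^2*(24*m + 144) + a*(9*m^2 + 12*m + 180) - 6*m^3 - 72*m^2 - 120*m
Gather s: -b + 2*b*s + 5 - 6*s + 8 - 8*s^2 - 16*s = -b - 8*s^2 + s*(2*b - 22) + 13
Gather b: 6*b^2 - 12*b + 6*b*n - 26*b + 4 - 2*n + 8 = 6*b^2 + b*(6*n - 38) - 2*n + 12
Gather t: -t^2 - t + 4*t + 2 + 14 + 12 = -t^2 + 3*t + 28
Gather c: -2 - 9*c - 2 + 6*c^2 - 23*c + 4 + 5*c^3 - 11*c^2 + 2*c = 5*c^3 - 5*c^2 - 30*c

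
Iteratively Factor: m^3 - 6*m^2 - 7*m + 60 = (m - 4)*(m^2 - 2*m - 15) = (m - 4)*(m + 3)*(m - 5)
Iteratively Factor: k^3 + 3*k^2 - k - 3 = (k + 3)*(k^2 - 1) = (k + 1)*(k + 3)*(k - 1)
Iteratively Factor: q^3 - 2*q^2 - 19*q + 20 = (q - 1)*(q^2 - q - 20) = (q - 5)*(q - 1)*(q + 4)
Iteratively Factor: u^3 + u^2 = (u + 1)*(u^2) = u*(u + 1)*(u)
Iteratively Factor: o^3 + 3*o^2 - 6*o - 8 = (o + 4)*(o^2 - o - 2) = (o + 1)*(o + 4)*(o - 2)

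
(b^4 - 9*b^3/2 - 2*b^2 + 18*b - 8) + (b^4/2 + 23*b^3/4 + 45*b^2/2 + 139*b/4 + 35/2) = 3*b^4/2 + 5*b^3/4 + 41*b^2/2 + 211*b/4 + 19/2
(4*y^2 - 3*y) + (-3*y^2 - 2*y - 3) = y^2 - 5*y - 3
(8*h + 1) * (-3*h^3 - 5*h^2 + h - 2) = -24*h^4 - 43*h^3 + 3*h^2 - 15*h - 2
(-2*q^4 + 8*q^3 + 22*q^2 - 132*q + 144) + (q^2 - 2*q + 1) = -2*q^4 + 8*q^3 + 23*q^2 - 134*q + 145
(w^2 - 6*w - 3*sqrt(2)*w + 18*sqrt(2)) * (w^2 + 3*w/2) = w^4 - 9*w^3/2 - 3*sqrt(2)*w^3 - 9*w^2 + 27*sqrt(2)*w^2/2 + 27*sqrt(2)*w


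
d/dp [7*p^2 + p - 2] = 14*p + 1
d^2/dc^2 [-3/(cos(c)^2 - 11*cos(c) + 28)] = 3*(4*sin(c)^4 - 11*sin(c)^2 + 1397*cos(c)/4 - 33*cos(3*c)/4 - 179)/((cos(c) - 7)^3*(cos(c) - 4)^3)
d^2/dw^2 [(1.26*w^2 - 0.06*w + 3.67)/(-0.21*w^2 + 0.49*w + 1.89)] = (-5.55111512312578e-17*w^4 - 0.254016*w^3 - 3.971646*w^2 + 2.408742*w - 13.788404)/(0.009261*w^6 - 0.064827*w^5 - 0.098784*w^4 + 1.049237*w^3 + 0.889056*w^2 - 5.250987*w - 6.751269)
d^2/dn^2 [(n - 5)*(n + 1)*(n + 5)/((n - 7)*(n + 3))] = 32*(n^3 + 15*n^2 + 3*n + 101)/(n^6 - 12*n^5 - 15*n^4 + 440*n^3 + 315*n^2 - 5292*n - 9261)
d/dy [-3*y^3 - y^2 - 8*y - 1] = -9*y^2 - 2*y - 8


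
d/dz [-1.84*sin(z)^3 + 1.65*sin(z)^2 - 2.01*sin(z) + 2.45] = (-5.52*sin(z)^2 + 3.3*sin(z) - 2.01)*cos(z)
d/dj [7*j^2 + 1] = 14*j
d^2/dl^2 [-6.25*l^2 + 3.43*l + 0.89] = -12.5000000000000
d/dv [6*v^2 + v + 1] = 12*v + 1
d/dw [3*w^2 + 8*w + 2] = 6*w + 8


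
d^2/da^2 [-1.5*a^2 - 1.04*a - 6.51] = -3.00000000000000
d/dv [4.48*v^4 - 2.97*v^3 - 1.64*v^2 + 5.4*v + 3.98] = 17.92*v^3 - 8.91*v^2 - 3.28*v + 5.4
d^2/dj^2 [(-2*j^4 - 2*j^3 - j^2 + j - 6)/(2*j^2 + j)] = 4*(-4*j^6 - 6*j^5 - 3*j^4 + 2*j^3 - 36*j^2 - 18*j - 3)/(j^3*(8*j^3 + 12*j^2 + 6*j + 1))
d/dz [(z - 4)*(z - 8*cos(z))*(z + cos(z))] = (4 - z)*(z - 8*cos(z))*(sin(z) - 1) + (z - 4)*(z + cos(z))*(8*sin(z) + 1) + (z - 8*cos(z))*(z + cos(z))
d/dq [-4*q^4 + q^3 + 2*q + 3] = -16*q^3 + 3*q^2 + 2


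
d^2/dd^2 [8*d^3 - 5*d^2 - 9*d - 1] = 48*d - 10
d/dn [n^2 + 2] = 2*n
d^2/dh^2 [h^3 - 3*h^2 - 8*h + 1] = 6*h - 6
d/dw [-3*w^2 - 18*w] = -6*w - 18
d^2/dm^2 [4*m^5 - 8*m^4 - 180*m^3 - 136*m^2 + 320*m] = 80*m^3 - 96*m^2 - 1080*m - 272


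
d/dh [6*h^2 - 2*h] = 12*h - 2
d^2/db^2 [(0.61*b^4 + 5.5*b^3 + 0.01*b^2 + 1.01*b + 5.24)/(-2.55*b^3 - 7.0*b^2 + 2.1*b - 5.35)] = (1.13686837721616e-13*b^7 + 129.906849999999*b^6 - 112.3866*b^5 + 229.8279*b^4 - 1131.63155*b^3 - 1043.3664*b^2 + 173.4927*b + 322.99205)/(16.581375*b^9 + 136.5525*b^8 + 333.88425*b^7 + 222.455125*b^6 + 298.0215*b^5 + 707.1645*b^4 - 262.168875*b^3 + 671.853*b^2 - 180.32175*b + 153.130375)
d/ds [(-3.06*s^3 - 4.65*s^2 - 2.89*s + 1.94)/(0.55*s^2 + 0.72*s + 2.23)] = (-1.683*s^4 - 4.4064*s^3 - 22.2299*s^2 - 22.873*s - 7.8415)/(0.3025*s^4 + 0.792*s^3 + 2.9714*s^2 + 3.2112*s + 4.9729)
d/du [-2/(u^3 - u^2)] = 2*(3*u - 2)/(u^3*(u - 1)^2)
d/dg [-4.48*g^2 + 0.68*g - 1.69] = 0.68 - 8.96*g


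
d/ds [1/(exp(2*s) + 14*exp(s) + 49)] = 2*(-exp(s) - 7)*exp(s)/(exp(2*s) + 14*exp(s) + 49)^2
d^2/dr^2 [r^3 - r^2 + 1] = 6*r - 2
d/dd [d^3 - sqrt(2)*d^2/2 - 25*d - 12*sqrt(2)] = 3*d^2 - sqrt(2)*d - 25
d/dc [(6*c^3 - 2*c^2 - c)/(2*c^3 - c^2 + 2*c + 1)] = (-2*c^4 + 28*c^3 + 13*c^2 - 4*c - 1)/(4*c^6 - 4*c^5 + 9*c^4 + 2*c^2 + 4*c + 1)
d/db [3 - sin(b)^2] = -sin(2*b)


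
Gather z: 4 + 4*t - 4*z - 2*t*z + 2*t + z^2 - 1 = 6*t + z^2 + z*(-2*t - 4) + 3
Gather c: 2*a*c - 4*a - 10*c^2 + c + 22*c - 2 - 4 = -4*a - 10*c^2 + c*(2*a + 23) - 6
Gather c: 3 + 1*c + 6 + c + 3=2*c + 12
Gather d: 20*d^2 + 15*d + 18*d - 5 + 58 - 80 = 20*d^2 + 33*d - 27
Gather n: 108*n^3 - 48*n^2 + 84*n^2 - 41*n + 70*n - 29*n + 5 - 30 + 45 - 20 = 108*n^3 + 36*n^2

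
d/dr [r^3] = 3*r^2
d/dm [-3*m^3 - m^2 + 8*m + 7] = -9*m^2 - 2*m + 8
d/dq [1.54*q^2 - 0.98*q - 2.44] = 3.08*q - 0.98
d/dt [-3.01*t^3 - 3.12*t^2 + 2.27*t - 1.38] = -9.03*t^2 - 6.24*t + 2.27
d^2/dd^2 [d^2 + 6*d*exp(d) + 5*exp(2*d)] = 6*d*exp(d) + 20*exp(2*d) + 12*exp(d) + 2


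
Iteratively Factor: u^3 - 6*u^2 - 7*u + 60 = (u - 5)*(u^2 - u - 12) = (u - 5)*(u + 3)*(u - 4)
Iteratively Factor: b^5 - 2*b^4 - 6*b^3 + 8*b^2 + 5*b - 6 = (b - 1)*(b^4 - b^3 - 7*b^2 + b + 6) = (b - 1)*(b + 1)*(b^3 - 2*b^2 - 5*b + 6) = (b - 1)*(b + 1)*(b + 2)*(b^2 - 4*b + 3) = (b - 1)^2*(b + 1)*(b + 2)*(b - 3)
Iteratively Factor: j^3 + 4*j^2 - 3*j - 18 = (j + 3)*(j^2 + j - 6) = (j - 2)*(j + 3)*(j + 3)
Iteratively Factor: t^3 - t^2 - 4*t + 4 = (t - 2)*(t^2 + t - 2) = (t - 2)*(t - 1)*(t + 2)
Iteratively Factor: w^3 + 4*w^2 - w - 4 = (w - 1)*(w^2 + 5*w + 4) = (w - 1)*(w + 1)*(w + 4)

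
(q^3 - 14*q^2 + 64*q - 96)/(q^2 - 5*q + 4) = (q^2 - 10*q + 24)/(q - 1)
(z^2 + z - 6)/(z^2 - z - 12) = (z - 2)/(z - 4)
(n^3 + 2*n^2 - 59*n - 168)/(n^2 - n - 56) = n + 3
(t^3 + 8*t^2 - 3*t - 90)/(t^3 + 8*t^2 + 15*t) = (t^2 + 3*t - 18)/(t*(t + 3))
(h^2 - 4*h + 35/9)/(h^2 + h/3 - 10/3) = (h - 7/3)/(h + 2)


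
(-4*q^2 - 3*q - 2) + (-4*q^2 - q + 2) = -8*q^2 - 4*q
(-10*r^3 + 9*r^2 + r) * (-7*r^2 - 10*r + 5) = 70*r^5 + 37*r^4 - 147*r^3 + 35*r^2 + 5*r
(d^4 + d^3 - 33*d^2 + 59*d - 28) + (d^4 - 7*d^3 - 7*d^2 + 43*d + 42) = 2*d^4 - 6*d^3 - 40*d^2 + 102*d + 14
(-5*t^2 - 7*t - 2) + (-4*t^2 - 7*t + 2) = -9*t^2 - 14*t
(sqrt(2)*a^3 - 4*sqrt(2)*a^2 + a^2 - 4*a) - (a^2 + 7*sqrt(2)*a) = sqrt(2)*a^3 - 4*sqrt(2)*a^2 - 7*sqrt(2)*a - 4*a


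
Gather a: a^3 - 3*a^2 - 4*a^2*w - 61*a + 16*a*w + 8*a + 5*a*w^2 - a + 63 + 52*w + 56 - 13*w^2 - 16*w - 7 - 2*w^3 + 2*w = a^3 + a^2*(-4*w - 3) + a*(5*w^2 + 16*w - 54) - 2*w^3 - 13*w^2 + 38*w + 112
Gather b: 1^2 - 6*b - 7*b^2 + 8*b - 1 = -7*b^2 + 2*b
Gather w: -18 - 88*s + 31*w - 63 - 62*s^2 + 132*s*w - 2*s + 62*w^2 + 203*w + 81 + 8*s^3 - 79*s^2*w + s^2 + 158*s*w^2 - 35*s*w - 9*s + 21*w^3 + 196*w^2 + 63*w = 8*s^3 - 61*s^2 - 99*s + 21*w^3 + w^2*(158*s + 258) + w*(-79*s^2 + 97*s + 297)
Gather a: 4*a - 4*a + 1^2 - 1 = 0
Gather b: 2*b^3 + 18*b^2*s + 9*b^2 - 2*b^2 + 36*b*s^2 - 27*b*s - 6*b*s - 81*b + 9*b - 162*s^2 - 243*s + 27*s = 2*b^3 + b^2*(18*s + 7) + b*(36*s^2 - 33*s - 72) - 162*s^2 - 216*s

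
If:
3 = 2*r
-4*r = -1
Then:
No Solution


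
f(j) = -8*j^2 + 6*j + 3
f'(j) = 6 - 16*j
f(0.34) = 4.12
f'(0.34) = 0.56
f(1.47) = -5.47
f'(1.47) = -17.52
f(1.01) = 0.90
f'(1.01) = -10.16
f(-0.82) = -7.30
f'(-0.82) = 19.12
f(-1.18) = -15.22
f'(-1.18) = 24.88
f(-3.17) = -96.41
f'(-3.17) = 56.72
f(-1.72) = -30.99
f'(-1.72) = 33.52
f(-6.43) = -366.34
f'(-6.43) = 108.88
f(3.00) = -51.00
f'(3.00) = -42.00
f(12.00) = -1077.00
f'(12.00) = -186.00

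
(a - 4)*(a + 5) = a^2 + a - 20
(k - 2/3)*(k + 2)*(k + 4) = k^3 + 16*k^2/3 + 4*k - 16/3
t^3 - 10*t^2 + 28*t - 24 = (t - 6)*(t - 2)^2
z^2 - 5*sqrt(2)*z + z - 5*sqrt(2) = (z + 1)*(z - 5*sqrt(2))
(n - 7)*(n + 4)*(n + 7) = n^3 + 4*n^2 - 49*n - 196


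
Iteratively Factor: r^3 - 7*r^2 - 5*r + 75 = (r - 5)*(r^2 - 2*r - 15) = (r - 5)^2*(r + 3)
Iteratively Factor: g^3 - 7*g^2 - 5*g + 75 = (g - 5)*(g^2 - 2*g - 15) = (g - 5)^2*(g + 3)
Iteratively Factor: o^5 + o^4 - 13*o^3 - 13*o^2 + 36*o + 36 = (o + 2)*(o^4 - o^3 - 11*o^2 + 9*o + 18) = (o - 2)*(o + 2)*(o^3 + o^2 - 9*o - 9) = (o - 3)*(o - 2)*(o + 2)*(o^2 + 4*o + 3) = (o - 3)*(o - 2)*(o + 2)*(o + 3)*(o + 1)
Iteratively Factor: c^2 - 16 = (c + 4)*(c - 4)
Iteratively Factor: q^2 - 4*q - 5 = (q + 1)*(q - 5)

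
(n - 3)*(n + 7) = n^2 + 4*n - 21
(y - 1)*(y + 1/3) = y^2 - 2*y/3 - 1/3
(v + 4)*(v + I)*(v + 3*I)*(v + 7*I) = v^4 + 4*v^3 + 11*I*v^3 - 31*v^2 + 44*I*v^2 - 124*v - 21*I*v - 84*I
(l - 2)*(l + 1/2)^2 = l^3 - l^2 - 7*l/4 - 1/2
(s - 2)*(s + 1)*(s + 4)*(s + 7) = s^4 + 10*s^3 + 15*s^2 - 50*s - 56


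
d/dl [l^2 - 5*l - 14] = 2*l - 5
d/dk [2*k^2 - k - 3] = 4*k - 1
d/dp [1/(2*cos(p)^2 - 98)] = sin(p)*cos(p)/(cos(p)^2 - 49)^2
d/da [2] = 0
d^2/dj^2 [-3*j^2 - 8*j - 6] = -6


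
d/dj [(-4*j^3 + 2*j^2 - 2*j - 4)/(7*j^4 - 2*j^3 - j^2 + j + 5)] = 2*(14*j^6 - 14*j^5 + 25*j^4 + 48*j^3 - 42*j^2 + 6*j - 3)/(49*j^8 - 28*j^7 - 10*j^6 + 18*j^5 + 67*j^4 - 22*j^3 - 9*j^2 + 10*j + 25)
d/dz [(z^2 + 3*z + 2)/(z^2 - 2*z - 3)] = -5/(z^2 - 6*z + 9)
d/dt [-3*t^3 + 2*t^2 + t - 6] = -9*t^2 + 4*t + 1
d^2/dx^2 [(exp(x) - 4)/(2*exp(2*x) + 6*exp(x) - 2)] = (exp(4*x) - 19*exp(3*x) - 30*exp(2*x) - 49*exp(x) - 11)*exp(x)/(2*(exp(6*x) + 9*exp(5*x) + 24*exp(4*x) + 9*exp(3*x) - 24*exp(2*x) + 9*exp(x) - 1))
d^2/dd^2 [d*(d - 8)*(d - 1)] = 6*d - 18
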